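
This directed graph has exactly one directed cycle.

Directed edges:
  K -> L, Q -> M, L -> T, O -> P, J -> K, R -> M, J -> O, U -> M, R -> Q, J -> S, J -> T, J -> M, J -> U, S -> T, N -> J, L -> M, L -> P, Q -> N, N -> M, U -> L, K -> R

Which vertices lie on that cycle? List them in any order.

DFS with gray/black marking from N:
N gray
  M gray
  M black
  J gray
    J→M: M black — skip
    U gray
      U→M: M black — skip
      L gray
        L→M: M black — skip
        T gray
        T black
        P gray
        P black
      L black
    U black
    K gray
      R gray
        Q gray
          Q→N: N is gray → back edge
Back edge closes the cycle N → J → K → R → Q → N; its vertices are {J, K, N, Q, R}.

J, K, N, Q, R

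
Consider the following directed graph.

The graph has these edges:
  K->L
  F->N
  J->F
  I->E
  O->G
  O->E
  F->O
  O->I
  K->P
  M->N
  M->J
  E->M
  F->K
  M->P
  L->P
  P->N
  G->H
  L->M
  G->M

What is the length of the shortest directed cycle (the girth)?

5

For each vertex v, BFS finds the shortest path from v back to v.
The shortest such closed walk is F → K → L → M → J → F, length 5.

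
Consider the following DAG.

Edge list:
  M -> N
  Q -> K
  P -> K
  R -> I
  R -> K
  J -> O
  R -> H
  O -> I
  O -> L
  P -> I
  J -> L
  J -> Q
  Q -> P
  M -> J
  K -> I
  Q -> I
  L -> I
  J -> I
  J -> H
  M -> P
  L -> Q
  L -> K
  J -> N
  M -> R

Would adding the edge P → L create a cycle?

Yes

Adding P→L creates a cycle iff L can already reach P.
Path from L: L → Q → P.
So L → … → P → L is a cycle.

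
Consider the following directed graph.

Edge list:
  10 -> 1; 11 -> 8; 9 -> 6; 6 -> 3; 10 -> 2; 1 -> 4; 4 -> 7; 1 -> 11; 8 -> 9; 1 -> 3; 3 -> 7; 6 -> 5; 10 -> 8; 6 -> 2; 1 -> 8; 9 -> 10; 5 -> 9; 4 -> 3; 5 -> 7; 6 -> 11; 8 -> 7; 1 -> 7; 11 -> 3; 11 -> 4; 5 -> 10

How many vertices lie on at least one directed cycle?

7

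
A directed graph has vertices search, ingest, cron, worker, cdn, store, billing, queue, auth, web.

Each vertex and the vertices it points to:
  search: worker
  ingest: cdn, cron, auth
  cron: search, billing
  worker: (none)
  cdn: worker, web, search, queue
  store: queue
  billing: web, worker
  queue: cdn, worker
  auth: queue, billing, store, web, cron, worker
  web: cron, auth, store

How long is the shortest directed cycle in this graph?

2

For each vertex v, BFS finds the shortest path from v back to v.
The shortest such closed walk is auth → web → auth, length 2.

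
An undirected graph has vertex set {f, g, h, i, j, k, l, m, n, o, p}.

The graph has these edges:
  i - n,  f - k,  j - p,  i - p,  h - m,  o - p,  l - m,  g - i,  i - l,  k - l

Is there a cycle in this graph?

No

DFS, tracking each vertex's parent; an edge to a visited non-parent vertex closes a cycle.
Start from g:
visit g (parent –)
  visit i (parent g)
    i–g: parent, skip
    visit l (parent i)
      visit k (parent l)
        k–l: parent, skip
        visit f (parent k)
          f–k: parent, skip
      visit m (parent l)
        m–l: parent, skip
        visit h (parent m)
          h–m: parent, skip
      l–i: parent, skip
    visit p (parent i)
      visit j (parent p)
        j–p: parent, skip
      visit o (parent p)
        o–p: parent, skip
      p–i: parent, skip
    visit n (parent i)
      n–i: parent, skip
No non-parent visited neighbor found — the graph is a forest.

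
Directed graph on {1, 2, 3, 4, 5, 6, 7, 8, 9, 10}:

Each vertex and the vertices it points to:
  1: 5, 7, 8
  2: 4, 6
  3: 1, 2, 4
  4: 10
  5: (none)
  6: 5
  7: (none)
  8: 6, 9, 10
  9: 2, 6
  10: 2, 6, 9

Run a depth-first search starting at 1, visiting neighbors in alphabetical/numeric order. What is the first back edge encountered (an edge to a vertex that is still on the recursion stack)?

10->2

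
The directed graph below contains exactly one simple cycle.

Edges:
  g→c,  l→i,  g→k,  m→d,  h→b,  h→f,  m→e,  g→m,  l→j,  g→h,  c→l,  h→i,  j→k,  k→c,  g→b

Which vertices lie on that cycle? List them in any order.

DFS with gray/black marking from c:
c gray
  l gray
    j gray
      k gray
        k→c: c is gray → back edge
Back edge closes the cycle c → l → j → k → c; its vertices are {c, j, k, l}.

c, j, k, l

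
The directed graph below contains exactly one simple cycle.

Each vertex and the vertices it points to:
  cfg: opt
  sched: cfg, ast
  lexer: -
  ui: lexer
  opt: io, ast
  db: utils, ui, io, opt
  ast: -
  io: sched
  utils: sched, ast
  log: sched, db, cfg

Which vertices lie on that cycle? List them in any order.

DFS with gray/black marking from cfg:
cfg gray
  opt gray
    io gray
      sched gray
        sched→cfg: cfg is gray → back edge
Back edge closes the cycle cfg → opt → io → sched → cfg; its vertices are {io, cfg, opt, sched}.

io, cfg, opt, sched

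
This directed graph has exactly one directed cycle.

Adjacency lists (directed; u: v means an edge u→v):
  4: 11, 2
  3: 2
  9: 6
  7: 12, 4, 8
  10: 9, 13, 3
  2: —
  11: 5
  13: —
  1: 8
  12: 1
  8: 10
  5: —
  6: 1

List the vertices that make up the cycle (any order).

1, 6, 8, 9, 10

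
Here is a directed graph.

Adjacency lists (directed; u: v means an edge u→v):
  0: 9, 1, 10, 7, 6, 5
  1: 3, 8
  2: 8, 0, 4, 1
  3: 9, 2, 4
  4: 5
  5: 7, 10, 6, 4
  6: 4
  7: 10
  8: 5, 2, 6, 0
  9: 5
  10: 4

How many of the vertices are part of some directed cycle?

10

A vertex is on a directed cycle iff it belongs to a strongly connected component of size ≥ 2 (or has a self-loop).
The vertices on cycles are {0, 1, 2, 3, 4, 5, 6, 7, 8, 10} — 10 in total.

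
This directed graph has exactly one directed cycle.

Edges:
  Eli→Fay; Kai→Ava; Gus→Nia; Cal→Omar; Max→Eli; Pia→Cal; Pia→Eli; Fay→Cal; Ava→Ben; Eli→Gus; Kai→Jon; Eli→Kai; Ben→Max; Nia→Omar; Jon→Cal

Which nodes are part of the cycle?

Ava, Ben, Eli, Kai, Max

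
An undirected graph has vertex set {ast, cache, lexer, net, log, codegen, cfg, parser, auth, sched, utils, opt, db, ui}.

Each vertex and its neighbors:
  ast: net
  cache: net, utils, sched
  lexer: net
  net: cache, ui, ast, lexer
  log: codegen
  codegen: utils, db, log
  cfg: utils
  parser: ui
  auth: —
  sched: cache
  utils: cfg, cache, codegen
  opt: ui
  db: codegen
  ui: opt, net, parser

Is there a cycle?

No

DFS, tracking each vertex's parent; an edge to a visited non-parent vertex closes a cycle.
Start from sched:
visit sched (parent –)
  visit cache (parent sched)
    visit net (parent cache)
      net–cache: parent, skip
      visit ui (parent net)
        visit opt (parent ui)
          opt–ui: parent, skip
        ui–net: parent, skip
        visit parser (parent ui)
          parser–ui: parent, skip
      visit ast (parent net)
        ast–net: parent, skip
      visit lexer (parent net)
        lexer–net: parent, skip
    visit utils (parent cache)
      visit cfg (parent utils)
        cfg–utils: parent, skip
      utils–cache: parent, skip
      visit codegen (parent utils)
        codegen–utils: parent, skip
        visit db (parent codegen)
          db–codegen: parent, skip
        visit log (parent codegen)
          log–codegen: parent, skip
    cache–sched: parent, skip
visit auth (parent –)
No non-parent visited neighbor found — the graph is a forest.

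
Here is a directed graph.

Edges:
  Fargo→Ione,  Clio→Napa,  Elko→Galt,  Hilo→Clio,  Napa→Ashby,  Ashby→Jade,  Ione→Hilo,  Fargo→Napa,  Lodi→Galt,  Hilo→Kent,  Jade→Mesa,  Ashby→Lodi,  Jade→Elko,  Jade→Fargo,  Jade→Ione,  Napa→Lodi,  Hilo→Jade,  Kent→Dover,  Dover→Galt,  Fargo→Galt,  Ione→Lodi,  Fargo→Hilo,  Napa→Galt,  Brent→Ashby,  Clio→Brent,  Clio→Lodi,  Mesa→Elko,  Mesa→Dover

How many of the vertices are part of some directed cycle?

A vertex is on a directed cycle iff it belongs to a strongly connected component of size ≥ 2 (or has a self-loop).
The vertices on cycles are {Clio, Hilo, Ione, Jade, Napa, Ashby, Brent, Fargo} — 8 in total.

8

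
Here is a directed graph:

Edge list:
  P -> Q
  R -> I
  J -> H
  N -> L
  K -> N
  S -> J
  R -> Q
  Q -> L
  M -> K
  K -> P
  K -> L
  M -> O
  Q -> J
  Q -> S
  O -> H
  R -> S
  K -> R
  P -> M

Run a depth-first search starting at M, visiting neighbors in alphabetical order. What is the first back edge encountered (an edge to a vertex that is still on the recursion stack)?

DFS from M (visiting neighbors in alphabetical order); mark gray on enter, black on exit:
M gray
  K gray
    L gray
    L black
    N gray
      N→L: L black — skip
    N black
    P gray
      P→M: M is gray → back edge
First back edge: P → M.

P->M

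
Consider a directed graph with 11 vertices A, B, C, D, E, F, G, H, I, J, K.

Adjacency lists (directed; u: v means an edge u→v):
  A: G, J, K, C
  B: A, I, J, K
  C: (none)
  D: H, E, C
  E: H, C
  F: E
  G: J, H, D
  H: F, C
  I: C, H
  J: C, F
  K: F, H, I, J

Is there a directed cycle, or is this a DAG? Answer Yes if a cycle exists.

DFS with white/gray/black marking, starting from E:
E gray
  H gray
    F gray
      F→E: E is gray → back edge
Back edge found, so a cycle exists: E → H → F → E.

Yes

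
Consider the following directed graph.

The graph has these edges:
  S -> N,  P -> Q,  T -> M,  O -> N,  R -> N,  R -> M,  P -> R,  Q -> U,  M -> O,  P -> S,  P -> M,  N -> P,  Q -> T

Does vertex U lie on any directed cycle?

No

U lies on a cycle iff there is a path from U back to itself.
Exploring from U, it never reaches itself; equivalently, its strongly connected component is a singleton.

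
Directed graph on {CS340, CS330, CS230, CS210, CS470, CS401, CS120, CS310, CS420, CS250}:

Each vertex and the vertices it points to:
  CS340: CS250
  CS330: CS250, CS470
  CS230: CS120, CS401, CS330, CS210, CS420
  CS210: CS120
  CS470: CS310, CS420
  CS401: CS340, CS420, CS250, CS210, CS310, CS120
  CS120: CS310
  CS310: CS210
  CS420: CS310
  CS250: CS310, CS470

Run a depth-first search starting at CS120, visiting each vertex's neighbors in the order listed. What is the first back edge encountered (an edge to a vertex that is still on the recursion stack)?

DFS from CS120 (visiting each vertex's neighbors in the order listed); mark gray on enter, black on exit:
CS120 gray
  CS310 gray
    CS210 gray
      CS210→CS120: CS120 is gray → back edge
First back edge: CS210 → CS120.

CS210->CS120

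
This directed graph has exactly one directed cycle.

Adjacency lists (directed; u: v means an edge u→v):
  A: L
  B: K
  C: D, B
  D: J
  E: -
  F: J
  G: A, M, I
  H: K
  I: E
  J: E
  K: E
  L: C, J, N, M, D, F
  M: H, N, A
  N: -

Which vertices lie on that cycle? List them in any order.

DFS with gray/black marking from M:
M gray
  H gray
    K gray
      E gray
      E black
    K black
  H black
  N gray
  N black
  A gray
    L gray
      C gray
        D gray
          J gray
            J→E: E black — skip
          J black
        D black
        B gray
          B→K: K black — skip
        B black
      C black
      L→J: J black — skip
      L→N: N black — skip
      L→M: M is gray → back edge
Back edge closes the cycle M → A → L → M; its vertices are {A, L, M}.

A, L, M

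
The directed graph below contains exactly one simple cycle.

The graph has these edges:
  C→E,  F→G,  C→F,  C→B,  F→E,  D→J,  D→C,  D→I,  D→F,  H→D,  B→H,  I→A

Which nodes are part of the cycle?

B, C, D, H

DFS with gray/black marking from D:
D gray
  I gray
    A gray
    A black
  I black
  F gray
    G gray
    G black
    E gray
    E black
  F black
  J gray
  J black
  C gray
    C→E: E black — skip
    B gray
      H gray
        H→D: D is gray → back edge
Back edge closes the cycle D → C → B → H → D; its vertices are {B, C, D, H}.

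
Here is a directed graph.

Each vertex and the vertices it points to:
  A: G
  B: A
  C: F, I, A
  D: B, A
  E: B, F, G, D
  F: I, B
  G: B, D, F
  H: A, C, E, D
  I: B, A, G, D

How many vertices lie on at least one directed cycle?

6

A vertex is on a directed cycle iff it belongs to a strongly connected component of size ≥ 2 (or has a self-loop).
The vertices on cycles are {A, B, D, F, G, I} — 6 in total.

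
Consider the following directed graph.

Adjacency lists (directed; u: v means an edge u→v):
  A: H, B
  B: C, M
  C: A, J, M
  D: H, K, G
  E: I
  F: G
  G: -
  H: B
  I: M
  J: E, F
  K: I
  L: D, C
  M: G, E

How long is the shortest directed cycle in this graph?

3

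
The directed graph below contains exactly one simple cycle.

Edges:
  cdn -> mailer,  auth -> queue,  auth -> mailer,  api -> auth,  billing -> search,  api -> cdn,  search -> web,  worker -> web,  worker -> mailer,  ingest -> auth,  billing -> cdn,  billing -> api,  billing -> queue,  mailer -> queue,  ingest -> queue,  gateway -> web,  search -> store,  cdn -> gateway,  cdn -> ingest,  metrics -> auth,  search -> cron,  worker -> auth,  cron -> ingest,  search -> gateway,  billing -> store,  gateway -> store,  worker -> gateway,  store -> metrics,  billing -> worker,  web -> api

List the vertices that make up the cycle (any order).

DFS with gray/black marking from cdn:
cdn gray
  gateway gray
    web gray
      api gray
        api→cdn: cdn is gray → back edge
Back edge closes the cycle cdn → gateway → web → api → cdn; its vertices are {api, cdn, web, gateway}.

api, cdn, web, gateway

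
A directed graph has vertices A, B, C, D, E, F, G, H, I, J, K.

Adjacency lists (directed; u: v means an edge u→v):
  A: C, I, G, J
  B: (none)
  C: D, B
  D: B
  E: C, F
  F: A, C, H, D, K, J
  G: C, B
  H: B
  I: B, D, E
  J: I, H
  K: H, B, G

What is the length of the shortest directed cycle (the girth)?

4

For each vertex v, BFS finds the shortest path from v back to v.
The shortest such closed walk is E → F → A → I → E, length 4.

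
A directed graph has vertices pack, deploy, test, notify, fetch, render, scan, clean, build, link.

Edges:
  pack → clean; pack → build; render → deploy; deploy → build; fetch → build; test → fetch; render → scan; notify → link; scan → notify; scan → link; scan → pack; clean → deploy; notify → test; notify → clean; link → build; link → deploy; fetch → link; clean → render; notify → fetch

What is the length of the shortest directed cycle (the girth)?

4

For each vertex v, BFS finds the shortest path from v back to v.
The shortest such closed walk is clean → render → scan → pack → clean, length 4.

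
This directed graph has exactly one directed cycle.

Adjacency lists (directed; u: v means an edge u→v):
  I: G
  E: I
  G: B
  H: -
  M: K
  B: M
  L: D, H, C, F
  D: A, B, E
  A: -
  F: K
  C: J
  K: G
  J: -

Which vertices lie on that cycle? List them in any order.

B, G, K, M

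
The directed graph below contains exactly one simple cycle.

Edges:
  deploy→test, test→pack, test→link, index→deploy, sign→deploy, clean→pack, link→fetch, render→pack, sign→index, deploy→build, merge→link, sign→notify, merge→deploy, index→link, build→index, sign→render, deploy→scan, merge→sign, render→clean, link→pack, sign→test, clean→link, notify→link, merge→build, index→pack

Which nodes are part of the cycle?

DFS with gray/black marking from deploy:
deploy gray
  build gray
    index gray
      pack gray
      pack black
      index→deploy: deploy is gray → back edge
Back edge closes the cycle deploy → build → index → deploy; its vertices are {build, index, deploy}.

build, index, deploy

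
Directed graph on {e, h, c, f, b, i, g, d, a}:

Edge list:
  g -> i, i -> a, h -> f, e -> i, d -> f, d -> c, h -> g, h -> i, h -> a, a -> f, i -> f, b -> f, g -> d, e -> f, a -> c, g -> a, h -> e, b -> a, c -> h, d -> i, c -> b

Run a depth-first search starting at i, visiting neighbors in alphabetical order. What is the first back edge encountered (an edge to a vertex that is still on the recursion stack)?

DFS from i (visiting neighbors in alphabetical order); mark gray on enter, black on exit:
i gray
  a gray
    c gray
      b gray
        b→a: a is gray → back edge
First back edge: b → a.

b→a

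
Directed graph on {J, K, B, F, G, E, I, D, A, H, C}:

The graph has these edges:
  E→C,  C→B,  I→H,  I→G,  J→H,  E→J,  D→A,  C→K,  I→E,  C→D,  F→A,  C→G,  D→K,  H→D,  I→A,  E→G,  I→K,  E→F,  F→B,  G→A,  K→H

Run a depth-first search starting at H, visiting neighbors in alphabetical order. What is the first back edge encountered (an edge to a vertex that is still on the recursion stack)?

K->H

DFS from H (visiting neighbors in alphabetical order); mark gray on enter, black on exit:
H gray
  D gray
    A gray
    A black
    K gray
      K→H: H is gray → back edge
First back edge: K → H.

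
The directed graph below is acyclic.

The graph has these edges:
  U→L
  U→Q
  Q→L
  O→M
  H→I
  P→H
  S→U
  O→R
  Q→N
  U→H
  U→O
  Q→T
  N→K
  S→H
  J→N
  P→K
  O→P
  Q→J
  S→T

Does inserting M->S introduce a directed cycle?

Yes

Adding M→S creates a cycle iff S can already reach M.
Path from S: S → U → O → M.
So S → … → M → S is a cycle.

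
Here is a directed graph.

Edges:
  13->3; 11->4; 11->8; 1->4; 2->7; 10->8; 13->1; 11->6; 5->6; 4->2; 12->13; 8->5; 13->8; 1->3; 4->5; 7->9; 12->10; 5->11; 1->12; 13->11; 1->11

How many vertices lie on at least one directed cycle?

A vertex is on a directed cycle iff it belongs to a strongly connected component of size ≥ 2 (or has a self-loop).
The vertices on cycles are {1, 4, 5, 8, 11, 12, 13} — 7 in total.

7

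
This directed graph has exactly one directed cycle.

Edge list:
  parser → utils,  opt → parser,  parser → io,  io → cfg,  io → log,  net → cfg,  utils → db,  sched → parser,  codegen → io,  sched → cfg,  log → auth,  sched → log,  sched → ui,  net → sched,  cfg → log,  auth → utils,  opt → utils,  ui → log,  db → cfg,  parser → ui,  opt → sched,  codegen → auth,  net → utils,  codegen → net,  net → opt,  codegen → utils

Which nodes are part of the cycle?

DFS with gray/black marking from auth:
auth gray
  utils gray
    db gray
      cfg gray
        log gray
          log→auth: auth is gray → back edge
Back edge closes the cycle auth → utils → db → cfg → log → auth; its vertices are {db, cfg, log, auth, utils}.

db, cfg, log, auth, utils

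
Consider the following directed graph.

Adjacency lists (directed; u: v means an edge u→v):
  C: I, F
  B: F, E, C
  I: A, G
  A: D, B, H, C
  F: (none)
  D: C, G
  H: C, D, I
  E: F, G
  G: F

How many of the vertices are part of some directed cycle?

A vertex is on a directed cycle iff it belongs to a strongly connected component of size ≥ 2 (or has a self-loop).
The vertices on cycles are {A, B, C, D, H, I} — 6 in total.

6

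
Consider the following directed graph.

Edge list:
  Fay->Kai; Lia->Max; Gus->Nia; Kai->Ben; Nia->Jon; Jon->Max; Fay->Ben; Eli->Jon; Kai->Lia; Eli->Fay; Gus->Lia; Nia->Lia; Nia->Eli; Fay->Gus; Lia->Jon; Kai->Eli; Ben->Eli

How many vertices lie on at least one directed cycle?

A vertex is on a directed cycle iff it belongs to a strongly connected component of size ≥ 2 (or has a self-loop).
The vertices on cycles are {Ben, Eli, Fay, Gus, Kai, Nia} — 6 in total.

6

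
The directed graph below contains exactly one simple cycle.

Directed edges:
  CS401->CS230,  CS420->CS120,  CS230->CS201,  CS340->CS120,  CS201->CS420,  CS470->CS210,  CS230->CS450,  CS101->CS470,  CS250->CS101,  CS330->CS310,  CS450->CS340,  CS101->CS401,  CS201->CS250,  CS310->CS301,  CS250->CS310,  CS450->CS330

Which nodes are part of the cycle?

DFS with gray/black marking from CS230:
CS230 gray
  CS201 gray
    CS420 gray
      CS120 gray
      CS120 black
    CS420 black
    CS250 gray
      CS101 gray
        CS401 gray
          CS401→CS230: CS230 is gray → back edge
Back edge closes the cycle CS230 → CS201 → CS250 → CS101 → CS401 → CS230; its vertices are {CS101, CS201, CS230, CS250, CS401}.

CS101, CS201, CS230, CS250, CS401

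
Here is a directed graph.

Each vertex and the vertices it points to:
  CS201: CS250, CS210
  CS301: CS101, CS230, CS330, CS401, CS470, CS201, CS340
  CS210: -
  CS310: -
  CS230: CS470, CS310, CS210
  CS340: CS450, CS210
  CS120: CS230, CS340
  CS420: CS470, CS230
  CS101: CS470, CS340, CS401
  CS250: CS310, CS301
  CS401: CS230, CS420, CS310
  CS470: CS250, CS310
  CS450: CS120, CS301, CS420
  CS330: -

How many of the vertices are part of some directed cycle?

A vertex is on a directed cycle iff it belongs to a strongly connected component of size ≥ 2 (or has a self-loop).
The vertices on cycles are {CS101, CS120, CS201, CS230, CS250, CS301, CS340, CS401, CS420, CS450, CS470} — 11 in total.

11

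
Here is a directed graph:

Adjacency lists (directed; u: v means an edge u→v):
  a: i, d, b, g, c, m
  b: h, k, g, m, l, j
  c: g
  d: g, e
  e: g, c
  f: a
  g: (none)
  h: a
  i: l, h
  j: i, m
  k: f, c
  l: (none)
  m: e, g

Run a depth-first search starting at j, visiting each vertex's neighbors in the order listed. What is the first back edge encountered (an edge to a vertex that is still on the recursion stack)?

DFS from j (visiting each vertex's neighbors in the order listed); mark gray on enter, black on exit:
j gray
  i gray
    l gray
    l black
    h gray
      a gray
        a→i: i is gray → back edge
First back edge: a → i.

a→i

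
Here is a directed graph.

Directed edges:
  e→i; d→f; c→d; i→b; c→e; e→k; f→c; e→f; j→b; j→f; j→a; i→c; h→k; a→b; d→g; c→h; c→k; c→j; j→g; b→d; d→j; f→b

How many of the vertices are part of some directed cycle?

8

A vertex is on a directed cycle iff it belongs to a strongly connected component of size ≥ 2 (or has a self-loop).
The vertices on cycles are {a, b, c, d, e, f, i, j} — 8 in total.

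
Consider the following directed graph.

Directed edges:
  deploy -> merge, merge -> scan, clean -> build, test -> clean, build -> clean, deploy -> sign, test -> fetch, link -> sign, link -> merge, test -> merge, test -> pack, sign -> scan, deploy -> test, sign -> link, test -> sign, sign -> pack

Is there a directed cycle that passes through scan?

No

scan lies on a cycle iff there is a path from scan back to itself.
Exploring from scan, it never reaches itself; equivalently, its strongly connected component is a singleton.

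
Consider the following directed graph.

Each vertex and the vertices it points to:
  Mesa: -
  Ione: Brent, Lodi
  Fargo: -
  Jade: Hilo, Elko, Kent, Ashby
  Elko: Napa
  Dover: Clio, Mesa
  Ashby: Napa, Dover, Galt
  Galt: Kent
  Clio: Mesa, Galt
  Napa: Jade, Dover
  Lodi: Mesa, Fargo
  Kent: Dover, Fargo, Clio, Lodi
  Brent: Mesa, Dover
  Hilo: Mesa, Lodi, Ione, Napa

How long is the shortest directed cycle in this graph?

3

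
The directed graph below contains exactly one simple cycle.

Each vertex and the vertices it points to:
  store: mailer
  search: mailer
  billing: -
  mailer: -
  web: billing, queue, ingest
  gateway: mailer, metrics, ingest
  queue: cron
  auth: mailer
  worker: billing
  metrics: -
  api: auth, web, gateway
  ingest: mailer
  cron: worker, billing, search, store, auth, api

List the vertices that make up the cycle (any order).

DFS with gray/black marking from cron:
cron gray
  worker gray
    billing gray
    billing black
  worker black
  cron→billing: billing black — skip
  search gray
    mailer gray
    mailer black
  search black
  store gray
    store→mailer: mailer black — skip
  store black
  auth gray
    auth→mailer: mailer black — skip
  auth black
  api gray
    api→auth: auth black — skip
    web gray
      web→billing: billing black — skip
      queue gray
        queue→cron: cron is gray → back edge
Back edge closes the cycle cron → api → web → queue → cron; its vertices are {api, web, cron, queue}.

api, web, cron, queue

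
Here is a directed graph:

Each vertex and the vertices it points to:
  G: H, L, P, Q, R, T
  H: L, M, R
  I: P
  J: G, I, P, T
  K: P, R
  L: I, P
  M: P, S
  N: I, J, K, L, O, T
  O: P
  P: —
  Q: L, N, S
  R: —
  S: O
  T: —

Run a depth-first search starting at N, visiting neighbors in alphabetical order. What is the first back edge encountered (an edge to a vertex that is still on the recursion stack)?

Q->N

DFS from N (visiting neighbors in alphabetical order); mark gray on enter, black on exit:
N gray
  I gray
    P gray
    P black
  I black
  J gray
    G gray
      H gray
        L gray
          L→I: I black — skip
          L→P: P black — skip
        L black
        M gray
          M→P: P black — skip
          S gray
            O gray
              O→P: P black — skip
            O black
          S black
        M black
        R gray
        R black
      H black
      G→L: L black — skip
      G→P: P black — skip
      Q gray
        Q→L: L black — skip
        Q→N: N is gray → back edge
First back edge: Q → N.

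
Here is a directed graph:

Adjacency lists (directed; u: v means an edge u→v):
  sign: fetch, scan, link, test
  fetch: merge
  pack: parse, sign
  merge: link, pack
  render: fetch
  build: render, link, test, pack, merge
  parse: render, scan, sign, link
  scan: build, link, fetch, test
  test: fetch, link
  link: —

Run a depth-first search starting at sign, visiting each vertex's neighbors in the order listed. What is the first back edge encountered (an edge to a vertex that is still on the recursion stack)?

render→fetch

DFS from sign (visiting each vertex's neighbors in the order listed); mark gray on enter, black on exit:
sign gray
  fetch gray
    merge gray
      link gray
      link black
      pack gray
        parse gray
          render gray
            render→fetch: fetch is gray → back edge
First back edge: render → fetch.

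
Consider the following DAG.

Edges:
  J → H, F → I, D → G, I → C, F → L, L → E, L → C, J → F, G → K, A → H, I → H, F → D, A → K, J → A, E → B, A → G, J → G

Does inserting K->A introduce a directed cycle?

Adding K→A creates a cycle iff A can already reach K.
Path from A: A → K.
So A → … → K → A is a cycle.

Yes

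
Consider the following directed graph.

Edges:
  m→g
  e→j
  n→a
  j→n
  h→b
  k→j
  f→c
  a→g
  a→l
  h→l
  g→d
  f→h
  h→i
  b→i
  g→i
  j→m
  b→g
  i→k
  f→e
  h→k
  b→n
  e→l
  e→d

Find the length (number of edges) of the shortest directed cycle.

5

For each vertex v, BFS finds the shortest path from v back to v.
The shortest such closed walk is j → m → g → i → k → j, length 5.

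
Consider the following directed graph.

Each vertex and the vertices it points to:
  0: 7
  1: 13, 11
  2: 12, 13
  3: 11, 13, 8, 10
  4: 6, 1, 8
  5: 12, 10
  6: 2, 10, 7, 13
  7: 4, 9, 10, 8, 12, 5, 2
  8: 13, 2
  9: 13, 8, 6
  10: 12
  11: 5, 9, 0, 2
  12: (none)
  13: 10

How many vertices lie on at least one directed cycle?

7

A vertex is on a directed cycle iff it belongs to a strongly connected component of size ≥ 2 (or has a self-loop).
The vertices on cycles are {0, 1, 4, 6, 7, 9, 11} — 7 in total.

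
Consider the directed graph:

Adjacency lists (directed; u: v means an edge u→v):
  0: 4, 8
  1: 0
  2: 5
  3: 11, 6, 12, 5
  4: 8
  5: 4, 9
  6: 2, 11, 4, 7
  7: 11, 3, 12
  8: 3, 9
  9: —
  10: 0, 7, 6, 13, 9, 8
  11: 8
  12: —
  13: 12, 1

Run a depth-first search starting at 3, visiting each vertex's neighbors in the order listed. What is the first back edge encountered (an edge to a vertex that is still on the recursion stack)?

8->3

DFS from 3 (visiting each vertex's neighbors in the order listed); mark gray on enter, black on exit:
3 gray
  11 gray
    8 gray
      8→3: 3 is gray → back edge
First back edge: 8 → 3.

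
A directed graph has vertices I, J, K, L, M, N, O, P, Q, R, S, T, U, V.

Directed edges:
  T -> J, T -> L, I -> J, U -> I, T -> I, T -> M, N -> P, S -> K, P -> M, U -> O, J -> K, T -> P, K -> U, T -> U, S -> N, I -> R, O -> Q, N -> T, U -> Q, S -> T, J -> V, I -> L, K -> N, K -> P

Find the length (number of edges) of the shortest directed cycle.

4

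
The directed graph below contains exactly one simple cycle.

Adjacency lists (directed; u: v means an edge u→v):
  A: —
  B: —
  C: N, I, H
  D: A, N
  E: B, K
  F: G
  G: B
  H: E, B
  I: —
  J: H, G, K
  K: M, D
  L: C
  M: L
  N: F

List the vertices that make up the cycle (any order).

DFS with gray/black marking from K:
K gray
  M gray
    L gray
      C gray
        N gray
          F gray
            G gray
              B gray
              B black
            G black
          F black
        N black
        I gray
        I black
        H gray
          E gray
            E→B: B black — skip
            E→K: K is gray → back edge
Back edge closes the cycle K → M → L → C → H → E → K; its vertices are {C, E, H, K, L, M}.

C, E, H, K, L, M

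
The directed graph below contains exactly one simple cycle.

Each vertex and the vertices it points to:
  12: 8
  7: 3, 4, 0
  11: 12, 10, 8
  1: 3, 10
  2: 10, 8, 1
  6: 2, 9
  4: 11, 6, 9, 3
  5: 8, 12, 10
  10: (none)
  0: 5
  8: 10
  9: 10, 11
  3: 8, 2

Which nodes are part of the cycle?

1, 2, 3

DFS with gray/black marking from 3:
3 gray
  8 gray
    10 gray
    10 black
  8 black
  2 gray
    2→10: 10 black — skip
    2→8: 8 black — skip
    1 gray
      1→3: 3 is gray → back edge
Back edge closes the cycle 3 → 2 → 1 → 3; its vertices are {1, 2, 3}.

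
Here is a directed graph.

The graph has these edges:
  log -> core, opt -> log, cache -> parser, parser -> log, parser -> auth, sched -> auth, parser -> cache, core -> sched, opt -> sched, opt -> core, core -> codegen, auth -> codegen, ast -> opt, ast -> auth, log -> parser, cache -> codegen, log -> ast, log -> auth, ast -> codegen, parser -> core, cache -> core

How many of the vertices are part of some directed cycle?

A vertex is on a directed cycle iff it belongs to a strongly connected component of size ≥ 2 (or has a self-loop).
The vertices on cycles are {ast, log, opt, cache, parser} — 5 in total.

5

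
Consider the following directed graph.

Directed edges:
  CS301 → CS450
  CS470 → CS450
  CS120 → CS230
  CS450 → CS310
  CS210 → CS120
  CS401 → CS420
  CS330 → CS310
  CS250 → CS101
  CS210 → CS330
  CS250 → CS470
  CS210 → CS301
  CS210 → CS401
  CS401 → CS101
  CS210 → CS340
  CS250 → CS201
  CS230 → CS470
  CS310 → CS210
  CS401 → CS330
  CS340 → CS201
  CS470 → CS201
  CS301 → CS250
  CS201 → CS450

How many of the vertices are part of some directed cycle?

A vertex is on a directed cycle iff it belongs to a strongly connected component of size ≥ 2 (or has a self-loop).
The vertices on cycles are {CS120, CS201, CS210, CS230, CS250, CS301, CS310, CS330, CS340, CS401, CS450, CS470} — 12 in total.

12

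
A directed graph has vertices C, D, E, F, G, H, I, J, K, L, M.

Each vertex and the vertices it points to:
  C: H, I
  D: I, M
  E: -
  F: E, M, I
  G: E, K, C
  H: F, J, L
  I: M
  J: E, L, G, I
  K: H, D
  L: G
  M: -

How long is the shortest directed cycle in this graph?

For each vertex v, BFS finds the shortest path from v back to v.
The shortest such closed walk is H → J → G → K → H, length 4.

4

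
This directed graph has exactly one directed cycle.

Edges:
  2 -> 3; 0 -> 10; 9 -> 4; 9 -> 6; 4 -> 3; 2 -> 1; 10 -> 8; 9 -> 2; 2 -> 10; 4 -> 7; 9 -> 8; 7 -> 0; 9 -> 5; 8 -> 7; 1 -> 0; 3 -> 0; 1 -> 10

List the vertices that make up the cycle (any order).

0, 7, 8, 10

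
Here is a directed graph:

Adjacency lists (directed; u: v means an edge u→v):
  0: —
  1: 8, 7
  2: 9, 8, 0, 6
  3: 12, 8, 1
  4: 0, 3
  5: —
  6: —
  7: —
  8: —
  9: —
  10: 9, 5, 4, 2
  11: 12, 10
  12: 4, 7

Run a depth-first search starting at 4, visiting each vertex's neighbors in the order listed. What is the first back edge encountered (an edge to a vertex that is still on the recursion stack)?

12→4

DFS from 4 (visiting each vertex's neighbors in the order listed); mark gray on enter, black on exit:
4 gray
  0 gray
  0 black
  3 gray
    12 gray
      12→4: 4 is gray → back edge
First back edge: 12 → 4.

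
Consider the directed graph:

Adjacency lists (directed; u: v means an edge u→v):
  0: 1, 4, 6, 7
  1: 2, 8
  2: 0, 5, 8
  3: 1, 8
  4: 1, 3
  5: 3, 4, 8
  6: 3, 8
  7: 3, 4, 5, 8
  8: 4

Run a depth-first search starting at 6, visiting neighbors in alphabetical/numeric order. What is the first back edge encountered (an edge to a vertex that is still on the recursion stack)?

0→1

DFS from 6 (visiting neighbors in alphabetical/numeric order); mark gray on enter, black on exit:
6 gray
  3 gray
    1 gray
      2 gray
        0 gray
          0→1: 1 is gray → back edge
First back edge: 0 → 1.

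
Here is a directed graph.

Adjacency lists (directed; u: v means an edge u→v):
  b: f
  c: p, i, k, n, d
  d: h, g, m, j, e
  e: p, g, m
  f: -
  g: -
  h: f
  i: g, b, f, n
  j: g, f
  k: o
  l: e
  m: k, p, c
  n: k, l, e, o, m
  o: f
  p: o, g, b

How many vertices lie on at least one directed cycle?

7

A vertex is on a directed cycle iff it belongs to a strongly connected component of size ≥ 2 (or has a self-loop).
The vertices on cycles are {c, d, e, i, l, m, n} — 7 in total.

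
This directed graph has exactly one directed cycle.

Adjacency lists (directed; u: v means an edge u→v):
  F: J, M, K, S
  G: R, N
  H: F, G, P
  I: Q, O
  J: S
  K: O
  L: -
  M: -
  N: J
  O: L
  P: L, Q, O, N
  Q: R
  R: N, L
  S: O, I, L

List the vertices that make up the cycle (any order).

DFS with gray/black marking from J:
J gray
  S gray
    O gray
      L gray
      L black
    O black
    I gray
      Q gray
        R gray
          N gray
            N→J: J is gray → back edge
Back edge closes the cycle J → S → I → Q → R → N → J; its vertices are {I, J, N, Q, R, S}.

I, J, N, Q, R, S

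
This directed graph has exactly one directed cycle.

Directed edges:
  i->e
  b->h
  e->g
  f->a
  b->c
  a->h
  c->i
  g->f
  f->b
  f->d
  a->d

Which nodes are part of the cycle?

DFS with gray/black marking from e:
e gray
  g gray
    f gray
      b gray
        h gray
        h black
        c gray
          i gray
            i→e: e is gray → back edge
Back edge closes the cycle e → g → f → b → c → i → e; its vertices are {b, c, e, f, g, i}.

b, c, e, f, g, i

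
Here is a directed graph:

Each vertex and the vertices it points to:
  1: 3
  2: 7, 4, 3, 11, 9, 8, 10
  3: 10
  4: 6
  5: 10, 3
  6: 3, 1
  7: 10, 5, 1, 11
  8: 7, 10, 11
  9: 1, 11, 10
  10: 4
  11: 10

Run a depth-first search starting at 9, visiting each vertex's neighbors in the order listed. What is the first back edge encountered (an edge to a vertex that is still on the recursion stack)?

6->3

DFS from 9 (visiting each vertex's neighbors in the order listed); mark gray on enter, black on exit:
9 gray
  1 gray
    3 gray
      10 gray
        4 gray
          6 gray
            6→3: 3 is gray → back edge
First back edge: 6 → 3.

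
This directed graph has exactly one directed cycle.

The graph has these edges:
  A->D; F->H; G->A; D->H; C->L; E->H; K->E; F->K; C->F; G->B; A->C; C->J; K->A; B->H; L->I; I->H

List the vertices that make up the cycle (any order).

A, C, F, K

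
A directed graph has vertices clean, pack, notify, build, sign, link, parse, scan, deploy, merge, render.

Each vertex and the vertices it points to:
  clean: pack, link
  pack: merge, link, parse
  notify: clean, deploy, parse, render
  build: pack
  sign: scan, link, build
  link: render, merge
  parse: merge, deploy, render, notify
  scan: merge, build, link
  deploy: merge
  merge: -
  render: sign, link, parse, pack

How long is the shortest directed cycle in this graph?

For each vertex v, BFS finds the shortest path from v back to v.
The shortest such closed walk is notify → parse → notify, length 2.

2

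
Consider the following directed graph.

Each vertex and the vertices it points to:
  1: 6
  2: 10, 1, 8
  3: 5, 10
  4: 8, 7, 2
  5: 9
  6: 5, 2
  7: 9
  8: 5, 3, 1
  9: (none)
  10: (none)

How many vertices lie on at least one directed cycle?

4

A vertex is on a directed cycle iff it belongs to a strongly connected component of size ≥ 2 (or has a self-loop).
The vertices on cycles are {1, 2, 6, 8} — 4 in total.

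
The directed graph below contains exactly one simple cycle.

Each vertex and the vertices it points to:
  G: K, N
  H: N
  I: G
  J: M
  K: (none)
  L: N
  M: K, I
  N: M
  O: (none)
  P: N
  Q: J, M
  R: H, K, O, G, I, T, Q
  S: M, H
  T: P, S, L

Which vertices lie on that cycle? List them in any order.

G, I, M, N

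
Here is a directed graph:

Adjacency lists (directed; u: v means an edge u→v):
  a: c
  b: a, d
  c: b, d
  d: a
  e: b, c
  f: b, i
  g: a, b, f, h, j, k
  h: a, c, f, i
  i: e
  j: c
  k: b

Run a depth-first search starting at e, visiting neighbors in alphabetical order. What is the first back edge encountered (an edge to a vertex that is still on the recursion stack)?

DFS from e (visiting neighbors in alphabetical order); mark gray on enter, black on exit:
e gray
  b gray
    a gray
      c gray
        c→b: b is gray → back edge
First back edge: c → b.

c->b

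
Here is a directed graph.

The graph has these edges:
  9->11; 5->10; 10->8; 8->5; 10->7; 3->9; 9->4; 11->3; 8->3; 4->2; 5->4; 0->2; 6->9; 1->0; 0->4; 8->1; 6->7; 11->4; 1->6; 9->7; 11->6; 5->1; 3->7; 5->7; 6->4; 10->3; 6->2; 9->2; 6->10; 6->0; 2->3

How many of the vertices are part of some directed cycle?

A vertex is on a directed cycle iff it belongs to a strongly connected component of size ≥ 2 (or has a self-loop).
The vertices on cycles are {0, 1, 2, 3, 4, 5, 6, 8, 9, 10, 11} — 11 in total.

11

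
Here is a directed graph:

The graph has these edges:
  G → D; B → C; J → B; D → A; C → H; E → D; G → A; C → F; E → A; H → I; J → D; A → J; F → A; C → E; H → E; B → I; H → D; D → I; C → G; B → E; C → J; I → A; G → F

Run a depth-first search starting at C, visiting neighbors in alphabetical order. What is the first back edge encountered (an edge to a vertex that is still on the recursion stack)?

B->C

DFS from C (visiting neighbors in alphabetical order); mark gray on enter, black on exit:
C gray
  E gray
    A gray
      J gray
        B gray
          B→C: C is gray → back edge
First back edge: B → C.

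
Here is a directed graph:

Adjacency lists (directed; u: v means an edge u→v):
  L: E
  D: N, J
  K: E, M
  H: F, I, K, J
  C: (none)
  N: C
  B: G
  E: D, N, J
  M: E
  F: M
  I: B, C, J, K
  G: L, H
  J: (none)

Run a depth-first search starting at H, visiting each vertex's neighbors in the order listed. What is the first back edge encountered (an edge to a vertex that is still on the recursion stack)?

G->H

DFS from H (visiting each vertex's neighbors in the order listed); mark gray on enter, black on exit:
H gray
  F gray
    M gray
      E gray
        D gray
          N gray
            C gray
            C black
          N black
          J gray
          J black
        D black
        E→N: N black — skip
        E→J: J black — skip
      E black
    M black
  F black
  I gray
    B gray
      G gray
        L gray
          L→E: E black — skip
        L black
        G→H: H is gray → back edge
First back edge: G → H.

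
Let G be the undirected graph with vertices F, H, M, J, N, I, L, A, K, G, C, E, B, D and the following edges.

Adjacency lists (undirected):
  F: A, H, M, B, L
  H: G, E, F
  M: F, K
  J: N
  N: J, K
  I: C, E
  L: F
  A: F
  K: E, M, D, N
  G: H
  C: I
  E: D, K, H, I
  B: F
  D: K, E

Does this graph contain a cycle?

DFS, tracking each vertex's parent; an edge to a visited non-parent vertex closes a cycle.
Start from D:
visit D (parent –)
  visit K (parent D)
    visit E (parent K)
      E–D: D visited and ≠ parent → cycle
Cycle: D – K – E – D.

Yes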